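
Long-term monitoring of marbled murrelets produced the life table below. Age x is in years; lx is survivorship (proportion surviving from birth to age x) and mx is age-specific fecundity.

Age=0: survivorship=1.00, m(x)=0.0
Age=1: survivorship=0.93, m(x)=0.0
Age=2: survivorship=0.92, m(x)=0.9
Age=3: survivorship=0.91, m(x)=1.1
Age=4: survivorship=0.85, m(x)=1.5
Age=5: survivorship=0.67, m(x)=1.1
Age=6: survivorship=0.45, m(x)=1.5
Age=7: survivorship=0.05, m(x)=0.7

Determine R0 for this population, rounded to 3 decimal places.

4.551

lx·mx by age: 0, 0, 0.828, 1.001, 1.275, 0.737, 0.675, 0.035
R0 = Σ lx·mx = 4.551 → 4.551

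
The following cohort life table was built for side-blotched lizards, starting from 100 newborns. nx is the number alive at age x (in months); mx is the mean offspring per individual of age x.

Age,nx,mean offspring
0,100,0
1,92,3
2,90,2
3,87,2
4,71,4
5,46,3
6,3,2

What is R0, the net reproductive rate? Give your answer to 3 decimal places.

10.580

lx = nx/n0 = nx/100: 1, 0.92, 0.9, 0.87, 0.71, 0.46, 0.03
lx·mx by age: 0, 2.76, 1.8, 1.74, 2.84, 1.38, 0.06
R0 = Σ lx·mx = 10.58 → 10.580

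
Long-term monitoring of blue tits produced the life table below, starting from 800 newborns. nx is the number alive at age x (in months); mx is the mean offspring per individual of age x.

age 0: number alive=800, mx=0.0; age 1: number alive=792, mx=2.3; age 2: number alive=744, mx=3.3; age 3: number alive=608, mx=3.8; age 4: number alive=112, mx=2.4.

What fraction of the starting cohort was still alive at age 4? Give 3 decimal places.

0.140

l_4 = n_4/n_0 = 112/800 = 0.14 → 0.140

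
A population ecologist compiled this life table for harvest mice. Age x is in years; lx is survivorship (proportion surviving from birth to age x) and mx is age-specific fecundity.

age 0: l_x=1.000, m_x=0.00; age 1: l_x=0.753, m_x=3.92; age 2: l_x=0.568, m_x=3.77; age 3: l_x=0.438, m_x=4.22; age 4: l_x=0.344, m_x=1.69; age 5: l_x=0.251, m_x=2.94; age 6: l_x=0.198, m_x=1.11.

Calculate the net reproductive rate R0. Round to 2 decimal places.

lx·mx by age: 0, 2.95176, 2.14136, 1.84836, 0.58136, 0.73794, 0.21978
R0 = Σ lx·mx = 8.48056 → 8.48

8.48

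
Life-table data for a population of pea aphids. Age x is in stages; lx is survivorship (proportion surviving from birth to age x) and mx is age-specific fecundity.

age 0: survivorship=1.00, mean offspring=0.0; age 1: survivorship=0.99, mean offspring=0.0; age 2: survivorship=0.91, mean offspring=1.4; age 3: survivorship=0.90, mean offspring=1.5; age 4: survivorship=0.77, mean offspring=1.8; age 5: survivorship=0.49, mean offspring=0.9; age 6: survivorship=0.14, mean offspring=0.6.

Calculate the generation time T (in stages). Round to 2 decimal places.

lx·mx: 0, 0, 1.274, 1.35, 1.386, 0.441, 0.084 → R0 = 4.535
x·lx·mx: 0, 0, 2.548, 4.05, 5.544, 2.205, 0.504 → Σ = 14.851
T = 14.851 / 4.535 = 3.274752… → 3.27

3.27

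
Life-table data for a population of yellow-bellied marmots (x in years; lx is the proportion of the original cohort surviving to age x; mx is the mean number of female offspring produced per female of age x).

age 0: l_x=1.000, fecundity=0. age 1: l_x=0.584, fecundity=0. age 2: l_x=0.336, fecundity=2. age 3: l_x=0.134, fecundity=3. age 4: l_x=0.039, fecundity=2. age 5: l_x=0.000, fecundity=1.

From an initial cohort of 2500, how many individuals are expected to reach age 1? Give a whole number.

1460

Expected survivors = N0 · l_1 = 2500 × 0.584 = 1460 → 1460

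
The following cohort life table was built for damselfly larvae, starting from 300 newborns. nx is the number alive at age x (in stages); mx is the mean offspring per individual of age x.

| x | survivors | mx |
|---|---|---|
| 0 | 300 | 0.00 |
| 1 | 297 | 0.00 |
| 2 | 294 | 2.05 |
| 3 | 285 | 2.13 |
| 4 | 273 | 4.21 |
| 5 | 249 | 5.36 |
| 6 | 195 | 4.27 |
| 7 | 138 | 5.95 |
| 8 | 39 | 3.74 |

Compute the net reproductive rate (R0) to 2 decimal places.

lx = nx/n0 = nx/300: 1, 0.99, 0.98, 0.95, 0.91, 0.83, 0.65, 0.46, 0.13
lx·mx by age: 0, 0, 2.009, 2.0235, 3.8311, 4.4488, 2.7755, 2.737, 0.4862
R0 = Σ lx·mx = 18.3111 → 18.31

18.31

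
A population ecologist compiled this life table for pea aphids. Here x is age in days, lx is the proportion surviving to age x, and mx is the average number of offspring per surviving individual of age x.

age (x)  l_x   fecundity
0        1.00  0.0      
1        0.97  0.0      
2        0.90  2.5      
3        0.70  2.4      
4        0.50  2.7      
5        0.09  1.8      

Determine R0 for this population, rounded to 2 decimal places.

lx·mx by age: 0, 0, 2.25, 1.68, 1.35, 0.162
R0 = Σ lx·mx = 5.442 → 5.44

5.44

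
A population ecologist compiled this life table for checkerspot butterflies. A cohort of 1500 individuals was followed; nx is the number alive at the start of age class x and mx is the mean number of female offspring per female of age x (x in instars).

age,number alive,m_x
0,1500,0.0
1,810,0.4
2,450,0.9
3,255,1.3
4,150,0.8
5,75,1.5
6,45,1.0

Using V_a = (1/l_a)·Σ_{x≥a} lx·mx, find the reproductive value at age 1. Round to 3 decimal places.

1.652

lx = nx/n0 = nx/1500: 1, 0.54, 0.3, 0.17, 0.1, 0.05, 0.03
lx·mx for x ≥ 1: 0.216, 0.27, 0.221, 0.08, 0.075, 0.03 → sum = 0.892
V_1 = 0.892 / l_1 = 0.892 / 0.54 = 1.651852… → 1.652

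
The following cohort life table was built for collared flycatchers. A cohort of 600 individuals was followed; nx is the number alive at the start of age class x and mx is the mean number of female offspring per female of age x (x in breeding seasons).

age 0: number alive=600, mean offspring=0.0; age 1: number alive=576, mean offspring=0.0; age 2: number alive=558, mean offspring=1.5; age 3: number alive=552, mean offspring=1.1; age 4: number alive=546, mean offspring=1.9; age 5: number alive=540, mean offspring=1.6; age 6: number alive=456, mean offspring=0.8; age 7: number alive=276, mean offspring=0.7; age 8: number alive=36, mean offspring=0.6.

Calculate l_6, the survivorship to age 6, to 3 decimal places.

0.760

l_6 = n_6/n_0 = 456/600 = 0.76 → 0.760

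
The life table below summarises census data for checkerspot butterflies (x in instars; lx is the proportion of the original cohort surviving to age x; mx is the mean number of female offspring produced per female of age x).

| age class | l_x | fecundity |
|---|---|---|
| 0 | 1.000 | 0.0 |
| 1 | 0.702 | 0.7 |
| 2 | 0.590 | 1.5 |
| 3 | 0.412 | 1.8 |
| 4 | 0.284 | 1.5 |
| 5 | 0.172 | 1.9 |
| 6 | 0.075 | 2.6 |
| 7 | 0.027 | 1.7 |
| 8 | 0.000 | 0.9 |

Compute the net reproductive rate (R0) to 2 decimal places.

lx·mx by age: 0, 0.4914, 0.885, 0.7416, 0.426, 0.3268, 0.195, 0.0459, 0
R0 = Σ lx·mx = 3.1117 → 3.11

3.11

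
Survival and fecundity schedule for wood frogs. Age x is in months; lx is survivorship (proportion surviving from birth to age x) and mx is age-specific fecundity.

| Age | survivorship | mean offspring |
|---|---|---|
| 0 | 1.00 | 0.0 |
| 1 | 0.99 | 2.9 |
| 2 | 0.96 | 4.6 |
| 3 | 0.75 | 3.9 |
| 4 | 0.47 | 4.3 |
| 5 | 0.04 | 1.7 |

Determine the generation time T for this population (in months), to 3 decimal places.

2.350

lx·mx: 0, 2.871, 4.416, 2.925, 2.021, 0.068 → R0 = 12.301
x·lx·mx: 0, 2.871, 8.832, 8.775, 8.084, 0.34 → Σ = 28.902
T = 28.902 / 12.301 = 2.349565… → 2.350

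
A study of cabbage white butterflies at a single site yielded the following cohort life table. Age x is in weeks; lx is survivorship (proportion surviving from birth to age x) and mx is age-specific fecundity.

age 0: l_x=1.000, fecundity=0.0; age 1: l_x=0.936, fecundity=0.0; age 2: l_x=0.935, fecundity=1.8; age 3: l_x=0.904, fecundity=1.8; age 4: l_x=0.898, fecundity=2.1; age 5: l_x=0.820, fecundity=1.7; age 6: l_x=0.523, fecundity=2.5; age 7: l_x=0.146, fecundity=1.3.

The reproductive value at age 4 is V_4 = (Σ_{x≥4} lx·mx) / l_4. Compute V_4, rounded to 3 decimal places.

5.320

lx·mx for x ≥ 4: 1.8858, 1.394, 1.3075, 0.1898 → sum = 4.7771
V_4 = 4.7771 / l_4 = 4.7771 / 0.898 = 5.31971… → 5.320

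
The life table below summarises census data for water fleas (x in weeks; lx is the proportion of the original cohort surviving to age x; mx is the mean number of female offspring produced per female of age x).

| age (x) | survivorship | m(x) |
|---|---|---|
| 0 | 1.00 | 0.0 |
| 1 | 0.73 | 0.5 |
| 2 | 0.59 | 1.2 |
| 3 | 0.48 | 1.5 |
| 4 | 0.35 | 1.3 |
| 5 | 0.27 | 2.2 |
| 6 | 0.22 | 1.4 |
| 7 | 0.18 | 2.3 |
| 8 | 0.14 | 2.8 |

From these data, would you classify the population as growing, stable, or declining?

growing

R0 = Σ lx·mx = 0 + 0.365 + 0.708 + 0.72 + 0.455 + 0.594 + 0.308 + 0.414 + 0.392 = 3.956
R0 > 1, so the population is growing.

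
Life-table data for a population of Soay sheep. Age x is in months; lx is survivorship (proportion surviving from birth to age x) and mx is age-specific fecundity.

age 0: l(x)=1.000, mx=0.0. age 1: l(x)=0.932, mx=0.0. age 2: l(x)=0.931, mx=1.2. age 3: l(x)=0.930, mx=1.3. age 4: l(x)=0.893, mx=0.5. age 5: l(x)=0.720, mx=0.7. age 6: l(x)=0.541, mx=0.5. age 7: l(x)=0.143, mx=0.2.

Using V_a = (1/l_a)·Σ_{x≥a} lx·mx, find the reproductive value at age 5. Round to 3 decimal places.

lx·mx for x ≥ 5: 0.504, 0.2705, 0.0286 → sum = 0.8031
V_5 = 0.8031 / l_5 = 0.8031 / 0.72 = 1.115417… → 1.115

1.115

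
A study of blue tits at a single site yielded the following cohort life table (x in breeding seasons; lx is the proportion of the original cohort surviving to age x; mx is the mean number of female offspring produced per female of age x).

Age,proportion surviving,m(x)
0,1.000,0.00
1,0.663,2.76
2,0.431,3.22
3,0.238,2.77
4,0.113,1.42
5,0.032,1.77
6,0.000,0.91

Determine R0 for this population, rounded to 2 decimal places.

lx·mx by age: 0, 1.82988, 1.38782, 0.65926, 0.16046, 0.05664, 0
R0 = Σ lx·mx = 4.09406 → 4.09

4.09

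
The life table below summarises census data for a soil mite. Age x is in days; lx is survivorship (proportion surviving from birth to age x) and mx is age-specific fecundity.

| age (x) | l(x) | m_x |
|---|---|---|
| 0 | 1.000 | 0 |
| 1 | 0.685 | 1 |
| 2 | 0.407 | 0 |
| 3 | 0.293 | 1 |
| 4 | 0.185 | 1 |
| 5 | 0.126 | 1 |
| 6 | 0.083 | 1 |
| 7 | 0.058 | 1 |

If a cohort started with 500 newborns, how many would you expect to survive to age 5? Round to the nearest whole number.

Expected survivors = N0 · l_5 = 500 × 0.126 = 63 → 63

63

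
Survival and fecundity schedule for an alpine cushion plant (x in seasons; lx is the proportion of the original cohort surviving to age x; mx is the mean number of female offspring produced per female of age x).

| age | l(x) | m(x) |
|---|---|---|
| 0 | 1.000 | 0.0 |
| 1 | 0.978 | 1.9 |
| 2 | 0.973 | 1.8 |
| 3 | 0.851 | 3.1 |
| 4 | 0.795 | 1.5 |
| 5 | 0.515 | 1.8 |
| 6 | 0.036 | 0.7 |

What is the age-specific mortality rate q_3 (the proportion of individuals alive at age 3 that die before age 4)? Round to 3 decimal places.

q_3 = (l_3 − l_4) / l_3 = (0.851 − 0.795) / 0.851
     = 0.056 / 0.851 = 0.065805… → 0.066

0.066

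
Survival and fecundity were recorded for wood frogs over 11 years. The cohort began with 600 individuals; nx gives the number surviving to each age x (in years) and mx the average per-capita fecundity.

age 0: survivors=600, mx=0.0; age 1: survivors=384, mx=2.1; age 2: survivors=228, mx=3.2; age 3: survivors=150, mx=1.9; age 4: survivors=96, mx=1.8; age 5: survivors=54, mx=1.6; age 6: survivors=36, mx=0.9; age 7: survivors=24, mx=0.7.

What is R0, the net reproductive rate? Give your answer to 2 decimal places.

lx = nx/n0 = nx/600: 1, 0.64, 0.38, 0.25, 0.16, 0.09, 0.06, 0.04
lx·mx by age: 0, 1.344, 1.216, 0.475, 0.288, 0.144, 0.054, 0.028
R0 = Σ lx·mx = 3.549 → 3.55

3.55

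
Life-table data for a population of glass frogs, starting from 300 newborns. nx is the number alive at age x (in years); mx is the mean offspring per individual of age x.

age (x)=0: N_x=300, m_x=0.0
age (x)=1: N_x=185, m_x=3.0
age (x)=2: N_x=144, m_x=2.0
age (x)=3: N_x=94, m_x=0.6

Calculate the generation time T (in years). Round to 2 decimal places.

lx = nx/n0 = nx/300: 1, 0.61667…, 0.48, 0.31333…
lx·mx: 0, 1.85…, 0.96, 0.188… → R0 = 2.998…
x·lx·mx: 0, 1.85…, 1.92, 0.564… → Σ = 4.334…
T = 4.334… / 2.998… = 1.44563… → 1.45

1.45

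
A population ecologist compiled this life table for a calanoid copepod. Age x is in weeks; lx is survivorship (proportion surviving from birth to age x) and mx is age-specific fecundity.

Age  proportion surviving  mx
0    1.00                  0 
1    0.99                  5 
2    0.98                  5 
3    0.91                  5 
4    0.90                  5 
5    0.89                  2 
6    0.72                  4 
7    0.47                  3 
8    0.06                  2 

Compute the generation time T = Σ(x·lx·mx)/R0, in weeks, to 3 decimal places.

3.324

lx·mx: 0, 4.95, 4.9, 4.55, 4.5, 1.78, 2.88, 1.41, 0.12 → R0 = 25.09
x·lx·mx: 0, 4.95, 9.8, 13.65, 18, 8.9, 17.28, 9.87, 0.96 → Σ = 83.41
T = 83.41 / 25.09 = 3.324432… → 3.324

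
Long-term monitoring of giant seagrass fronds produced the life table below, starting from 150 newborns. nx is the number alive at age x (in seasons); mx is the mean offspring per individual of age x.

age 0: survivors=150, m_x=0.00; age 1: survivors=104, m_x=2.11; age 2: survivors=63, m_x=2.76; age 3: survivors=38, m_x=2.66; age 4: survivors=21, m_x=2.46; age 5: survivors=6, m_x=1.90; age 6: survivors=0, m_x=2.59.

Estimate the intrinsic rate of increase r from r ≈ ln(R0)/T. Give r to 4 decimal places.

lx = nx/n0 = nx/150: 1, 0.69333…, 0.42, 0.25333…, 0.14, 0.04, 0
R0 = Σ lx·mx = 0 + 1.46293… + 1.1592 + 0.67387… + 0.3444 + 0.076 + 0 = 3.7164…
Σ x·lx·mx = 7.560533…; T = 7.560533…/3.7164… = 2.03437…
r ≈ ln(R0)/T = ln(3.7164…)/2.03437… = 0.645288… → 0.6453

0.6453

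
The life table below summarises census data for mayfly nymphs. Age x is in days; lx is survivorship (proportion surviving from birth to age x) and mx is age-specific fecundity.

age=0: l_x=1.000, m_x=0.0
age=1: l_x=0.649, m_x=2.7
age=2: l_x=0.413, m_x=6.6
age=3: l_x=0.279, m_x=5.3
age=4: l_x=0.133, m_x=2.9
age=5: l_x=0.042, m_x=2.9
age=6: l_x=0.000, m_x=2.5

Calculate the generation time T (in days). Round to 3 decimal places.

2.134

lx·mx: 0, 1.7523, 2.7258, 1.4787, 0.3857, 0.1218, 0 → R0 = 6.4643
x·lx·mx: 0, 1.7523, 5.4516, 4.4361, 1.5428, 0.609, 0 → Σ = 13.7918
T = 13.7918 / 6.4643 = 2.133533… → 2.134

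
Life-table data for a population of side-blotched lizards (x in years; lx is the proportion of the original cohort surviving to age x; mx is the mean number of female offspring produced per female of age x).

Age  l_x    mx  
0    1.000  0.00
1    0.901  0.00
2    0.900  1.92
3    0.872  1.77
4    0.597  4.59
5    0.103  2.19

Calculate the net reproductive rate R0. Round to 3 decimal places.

6.237

lx·mx by age: 0, 0, 1.728, 1.54344, 2.74023, 0.22557
R0 = Σ lx·mx = 6.23724 → 6.237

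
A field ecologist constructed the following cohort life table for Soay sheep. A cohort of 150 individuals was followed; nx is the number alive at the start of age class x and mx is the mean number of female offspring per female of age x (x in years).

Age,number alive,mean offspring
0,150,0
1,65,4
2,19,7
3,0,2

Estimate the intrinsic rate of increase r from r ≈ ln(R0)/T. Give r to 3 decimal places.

0.720

lx = nx/n0 = nx/150: 1, 0.43333…, 0.12667…, 0
R0 = Σ lx·mx = 0 + 1.73333… + 0.88667… + 0 = 2.62…
Σ x·lx·mx = 3.506667…; T = 3.506667…/2.62… = 1.33842…
r ≈ ln(R0)/T = ln(2.62…)/1.33842… = 0.71963… → 0.720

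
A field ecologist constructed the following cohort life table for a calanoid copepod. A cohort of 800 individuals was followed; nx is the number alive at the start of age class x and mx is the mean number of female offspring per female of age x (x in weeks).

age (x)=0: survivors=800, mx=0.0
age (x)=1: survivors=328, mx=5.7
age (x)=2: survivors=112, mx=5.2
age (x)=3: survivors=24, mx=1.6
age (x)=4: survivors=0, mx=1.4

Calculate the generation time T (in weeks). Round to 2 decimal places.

1.26

lx = nx/n0 = nx/800: 1, 0.41, 0.14, 0.03, 0
lx·mx: 0, 2.337, 0.728, 0.048, 0 → R0 = 3.113
x·lx·mx: 0, 2.337, 1.456, 0.144, 0 → Σ = 3.937
T = 3.937 / 3.113 = 1.264696… → 1.26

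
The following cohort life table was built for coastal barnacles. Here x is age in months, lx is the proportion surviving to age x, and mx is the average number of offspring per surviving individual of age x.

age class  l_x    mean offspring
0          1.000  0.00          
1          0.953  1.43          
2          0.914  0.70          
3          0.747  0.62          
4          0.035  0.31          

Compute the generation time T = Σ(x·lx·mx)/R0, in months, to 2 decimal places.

1.65

lx·mx: 0, 1.36279, 0.6398, 0.46314, 0.01085 → R0 = 2.47658
x·lx·mx: 0, 1.36279, 1.2796, 1.38942, 0.0434 → Σ = 4.07521
T = 4.07521 / 2.47658 = 1.645499… → 1.65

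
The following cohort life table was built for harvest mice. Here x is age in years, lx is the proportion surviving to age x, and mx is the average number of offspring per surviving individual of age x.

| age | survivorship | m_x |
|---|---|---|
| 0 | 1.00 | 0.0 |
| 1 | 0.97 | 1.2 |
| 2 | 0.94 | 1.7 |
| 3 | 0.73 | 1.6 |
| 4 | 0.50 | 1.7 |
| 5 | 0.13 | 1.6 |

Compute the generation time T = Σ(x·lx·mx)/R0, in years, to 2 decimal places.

2.47

lx·mx: 0, 1.164, 1.598, 1.168, 0.85, 0.208 → R0 = 4.988
x·lx·mx: 0, 1.164, 3.196, 3.504, 3.4, 1.04 → Σ = 12.304
T = 12.304 / 4.988 = 2.46672… → 2.47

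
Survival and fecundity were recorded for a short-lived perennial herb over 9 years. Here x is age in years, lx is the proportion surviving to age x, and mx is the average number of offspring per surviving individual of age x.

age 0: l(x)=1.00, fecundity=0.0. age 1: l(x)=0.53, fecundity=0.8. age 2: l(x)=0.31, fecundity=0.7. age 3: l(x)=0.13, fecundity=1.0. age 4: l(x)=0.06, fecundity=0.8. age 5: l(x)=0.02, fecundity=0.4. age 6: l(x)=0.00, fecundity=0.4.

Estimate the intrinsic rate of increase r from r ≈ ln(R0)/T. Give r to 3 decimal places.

R0 = Σ lx·mx = 0 + 0.424 + 0.217 + 0.13 + 0.048 + 0.008 + 0 = 0.827
Σ x·lx·mx = 1.48; T = 1.48/0.827 = 1.7896…
r ≈ ln(R0)/T = ln(0.827)/1.7896… = -0.10614… → -0.106

-0.106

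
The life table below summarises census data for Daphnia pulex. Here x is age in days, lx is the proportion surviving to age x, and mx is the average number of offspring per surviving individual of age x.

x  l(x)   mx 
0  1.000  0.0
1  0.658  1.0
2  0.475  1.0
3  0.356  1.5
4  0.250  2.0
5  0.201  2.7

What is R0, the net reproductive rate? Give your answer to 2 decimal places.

2.71

lx·mx by age: 0, 0.658, 0.475, 0.534, 0.5, 0.5427
R0 = Σ lx·mx = 2.7097 → 2.71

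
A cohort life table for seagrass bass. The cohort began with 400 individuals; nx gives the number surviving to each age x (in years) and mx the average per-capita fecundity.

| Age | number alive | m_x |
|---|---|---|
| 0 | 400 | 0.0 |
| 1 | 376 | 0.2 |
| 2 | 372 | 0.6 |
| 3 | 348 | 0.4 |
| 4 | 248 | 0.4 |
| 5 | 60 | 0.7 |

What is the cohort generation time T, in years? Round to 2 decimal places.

2.67

lx = nx/n0 = nx/400: 1, 0.94, 0.93, 0.87, 0.62, 0.15
lx·mx: 0, 0.188, 0.558, 0.348, 0.248, 0.105 → R0 = 1.447
x·lx·mx: 0, 0.188, 1.116, 1.044, 0.992, 0.525 → Σ = 3.865
T = 3.865 / 1.447 = 2.671044… → 2.67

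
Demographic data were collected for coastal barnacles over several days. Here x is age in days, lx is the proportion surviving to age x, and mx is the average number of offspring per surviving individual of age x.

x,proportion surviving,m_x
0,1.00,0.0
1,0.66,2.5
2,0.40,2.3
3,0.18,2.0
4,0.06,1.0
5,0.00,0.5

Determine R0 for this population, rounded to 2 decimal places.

2.99

lx·mx by age: 0, 1.65, 0.92, 0.36, 0.06, 0
R0 = Σ lx·mx = 2.99 → 2.99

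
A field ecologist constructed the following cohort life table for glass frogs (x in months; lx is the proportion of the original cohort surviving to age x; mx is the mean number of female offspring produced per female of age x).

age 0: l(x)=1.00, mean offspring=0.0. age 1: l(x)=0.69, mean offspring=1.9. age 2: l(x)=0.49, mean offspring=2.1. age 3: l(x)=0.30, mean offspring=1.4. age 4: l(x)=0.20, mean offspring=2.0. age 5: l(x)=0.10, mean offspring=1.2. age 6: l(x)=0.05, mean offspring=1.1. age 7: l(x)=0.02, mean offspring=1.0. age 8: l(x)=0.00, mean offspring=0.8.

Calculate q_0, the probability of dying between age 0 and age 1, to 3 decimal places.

q_0 = (l_0 − l_1) / l_0 = (1 − 0.69) / 1
     = 0.31 / 1 = 0.31 → 0.310

0.310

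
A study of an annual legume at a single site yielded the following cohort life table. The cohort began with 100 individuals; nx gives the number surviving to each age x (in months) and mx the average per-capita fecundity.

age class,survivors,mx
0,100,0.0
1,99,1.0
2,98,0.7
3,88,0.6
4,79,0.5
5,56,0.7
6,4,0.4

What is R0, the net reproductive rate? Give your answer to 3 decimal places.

lx = nx/n0 = nx/100: 1, 0.99, 0.98, 0.88, 0.79, 0.56, 0.04
lx·mx by age: 0, 0.99, 0.686, 0.528, 0.395, 0.392, 0.016
R0 = Σ lx·mx = 3.007 → 3.007

3.007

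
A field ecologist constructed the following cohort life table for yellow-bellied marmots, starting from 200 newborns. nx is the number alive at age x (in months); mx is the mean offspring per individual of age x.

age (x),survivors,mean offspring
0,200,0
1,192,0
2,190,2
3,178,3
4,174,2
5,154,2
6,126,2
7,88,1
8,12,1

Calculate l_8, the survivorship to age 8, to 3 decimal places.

l_8 = n_8/n_0 = 12/200 = 0.06 → 0.060

0.060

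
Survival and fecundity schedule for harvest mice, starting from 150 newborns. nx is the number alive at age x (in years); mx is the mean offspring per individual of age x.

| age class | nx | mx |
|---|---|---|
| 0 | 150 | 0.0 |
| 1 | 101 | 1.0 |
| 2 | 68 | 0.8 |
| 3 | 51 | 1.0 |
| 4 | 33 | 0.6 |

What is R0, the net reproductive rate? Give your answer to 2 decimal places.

1.51

lx = nx/n0 = nx/150: 1, 0.67333…, 0.45333…, 0.34, 0.22
lx·mx by age: 0, 0.673333…, 0.362667…, 0.34, 0.132
R0 = Σ lx·mx = 1.508… → 1.51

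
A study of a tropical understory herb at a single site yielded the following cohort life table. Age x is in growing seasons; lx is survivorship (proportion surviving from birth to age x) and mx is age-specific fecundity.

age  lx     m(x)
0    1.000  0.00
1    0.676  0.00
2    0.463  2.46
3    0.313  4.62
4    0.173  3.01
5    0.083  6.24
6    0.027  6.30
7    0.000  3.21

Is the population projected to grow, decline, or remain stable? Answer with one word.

R0 = Σ lx·mx = 0 + 0 + 1.13898 + 1.44606 + 0.52073 + 0.51792 + 0.1701 + 0 = 3.79379
R0 > 1, so the population is growing.

growing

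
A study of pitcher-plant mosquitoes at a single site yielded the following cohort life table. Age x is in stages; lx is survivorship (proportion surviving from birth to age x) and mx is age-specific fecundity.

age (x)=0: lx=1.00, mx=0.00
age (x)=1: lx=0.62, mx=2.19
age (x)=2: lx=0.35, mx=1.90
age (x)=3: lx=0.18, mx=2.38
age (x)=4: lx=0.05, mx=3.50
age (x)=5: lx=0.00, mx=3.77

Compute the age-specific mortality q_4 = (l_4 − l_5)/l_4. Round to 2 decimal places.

q_4 = (l_4 − l_5) / l_4 = (0.05 − 0) / 0.05
     = 0.05 / 0.05 = 1 → 1.00

1.00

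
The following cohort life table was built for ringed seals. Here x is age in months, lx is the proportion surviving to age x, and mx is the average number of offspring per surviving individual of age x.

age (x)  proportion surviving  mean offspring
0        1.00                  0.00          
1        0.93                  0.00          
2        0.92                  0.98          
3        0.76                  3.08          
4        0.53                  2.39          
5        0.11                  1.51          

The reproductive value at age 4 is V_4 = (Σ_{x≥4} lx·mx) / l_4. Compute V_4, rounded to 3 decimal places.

2.703

lx·mx for x ≥ 4: 1.2667, 0.1661 → sum = 1.4328
V_4 = 1.4328 / l_4 = 1.4328 / 0.53 = 2.703396… → 2.703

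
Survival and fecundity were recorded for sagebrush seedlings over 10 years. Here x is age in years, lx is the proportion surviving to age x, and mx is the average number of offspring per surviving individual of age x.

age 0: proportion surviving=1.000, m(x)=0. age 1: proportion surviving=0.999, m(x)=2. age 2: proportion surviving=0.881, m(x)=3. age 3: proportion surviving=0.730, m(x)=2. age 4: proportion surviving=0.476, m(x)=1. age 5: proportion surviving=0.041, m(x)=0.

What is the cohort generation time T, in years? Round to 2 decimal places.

lx·mx: 0, 1.998, 2.643, 1.46, 0.476, 0 → R0 = 6.577
x·lx·mx: 0, 1.998, 5.286, 4.38, 1.904, 0 → Σ = 13.568
T = 13.568 / 6.577 = 2.062947… → 2.06

2.06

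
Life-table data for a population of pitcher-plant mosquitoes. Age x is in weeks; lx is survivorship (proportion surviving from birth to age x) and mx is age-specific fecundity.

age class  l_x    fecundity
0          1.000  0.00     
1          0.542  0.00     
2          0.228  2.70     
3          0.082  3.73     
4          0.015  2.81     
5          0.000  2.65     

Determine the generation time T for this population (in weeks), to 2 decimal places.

2.40

lx·mx: 0, 0, 0.6156, 0.30586, 0.04215, 0 → R0 = 0.96361
x·lx·mx: 0, 0, 1.2312, 0.91758, 0.1686, 0 → Σ = 2.31738
T = 2.31738 / 0.96361 = 2.404894… → 2.40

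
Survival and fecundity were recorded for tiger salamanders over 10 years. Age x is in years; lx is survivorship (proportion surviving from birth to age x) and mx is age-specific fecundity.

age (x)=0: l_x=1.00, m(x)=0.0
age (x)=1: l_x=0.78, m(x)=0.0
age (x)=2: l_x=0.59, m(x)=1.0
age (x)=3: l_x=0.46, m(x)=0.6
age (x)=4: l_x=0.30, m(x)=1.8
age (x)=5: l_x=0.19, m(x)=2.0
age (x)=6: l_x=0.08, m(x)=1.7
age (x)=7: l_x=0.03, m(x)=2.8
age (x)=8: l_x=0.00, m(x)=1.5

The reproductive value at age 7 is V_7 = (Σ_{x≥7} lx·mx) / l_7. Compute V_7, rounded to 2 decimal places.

lx·mx for x ≥ 7: 0.084, 0 → sum = 0.084
V_7 = 0.084 / l_7 = 0.084 / 0.03 = 2.8 → 2.80

2.80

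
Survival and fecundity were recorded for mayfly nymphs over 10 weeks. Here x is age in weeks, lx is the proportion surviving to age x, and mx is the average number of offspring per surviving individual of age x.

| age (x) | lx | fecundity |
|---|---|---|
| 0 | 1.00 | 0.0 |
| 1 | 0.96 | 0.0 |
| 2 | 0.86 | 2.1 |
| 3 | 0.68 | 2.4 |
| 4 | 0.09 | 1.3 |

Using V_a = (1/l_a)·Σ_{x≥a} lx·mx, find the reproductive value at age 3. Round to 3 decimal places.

lx·mx for x ≥ 3: 1.632, 0.117 → sum = 1.749
V_3 = 1.749 / l_3 = 1.749 / 0.68 = 2.572059… → 2.572

2.572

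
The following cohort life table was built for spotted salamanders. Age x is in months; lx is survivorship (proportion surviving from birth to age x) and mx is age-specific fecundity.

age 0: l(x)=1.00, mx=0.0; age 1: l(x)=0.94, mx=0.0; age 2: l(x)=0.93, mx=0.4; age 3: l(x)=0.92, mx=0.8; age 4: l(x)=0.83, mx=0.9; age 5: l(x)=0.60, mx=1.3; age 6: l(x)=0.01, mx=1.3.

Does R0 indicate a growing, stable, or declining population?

R0 = Σ lx·mx = 0 + 0 + 0.372 + 0.736 + 0.747 + 0.78 + 0.013 = 2.648
R0 > 1, so the population is growing.

growing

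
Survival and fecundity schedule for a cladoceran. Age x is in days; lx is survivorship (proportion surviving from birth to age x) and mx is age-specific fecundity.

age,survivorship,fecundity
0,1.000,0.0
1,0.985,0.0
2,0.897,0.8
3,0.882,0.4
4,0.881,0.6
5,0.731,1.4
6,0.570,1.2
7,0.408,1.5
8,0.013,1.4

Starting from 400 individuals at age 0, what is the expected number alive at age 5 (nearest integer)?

292

Expected survivors = N0 · l_5 = 400 × 0.731 = 292.4 → 292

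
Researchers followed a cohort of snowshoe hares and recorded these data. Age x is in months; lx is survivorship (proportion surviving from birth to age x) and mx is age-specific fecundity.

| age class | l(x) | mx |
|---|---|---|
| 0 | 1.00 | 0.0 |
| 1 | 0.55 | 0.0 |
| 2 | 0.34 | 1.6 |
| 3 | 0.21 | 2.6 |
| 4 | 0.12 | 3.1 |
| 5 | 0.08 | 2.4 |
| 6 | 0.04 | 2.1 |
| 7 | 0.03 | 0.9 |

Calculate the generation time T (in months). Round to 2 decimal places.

3.32

lx·mx: 0, 0, 0.544, 0.546, 0.372, 0.192, 0.084, 0.027 → R0 = 1.765
x·lx·mx: 0, 0, 1.088, 1.638, 1.488, 0.96, 0.504, 0.189 → Σ = 5.867
T = 5.867 / 1.765 = 3.324079… → 3.32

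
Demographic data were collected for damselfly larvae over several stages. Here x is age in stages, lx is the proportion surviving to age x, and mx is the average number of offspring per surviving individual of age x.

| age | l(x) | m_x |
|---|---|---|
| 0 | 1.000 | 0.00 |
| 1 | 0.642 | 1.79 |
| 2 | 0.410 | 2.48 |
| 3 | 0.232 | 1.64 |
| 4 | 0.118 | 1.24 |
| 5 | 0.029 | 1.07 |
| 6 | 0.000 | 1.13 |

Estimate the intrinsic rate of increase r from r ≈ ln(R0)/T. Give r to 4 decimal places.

0.5389

R0 = Σ lx·mx = 0 + 1.14918 + 1.0168 + 0.38048 + 0.14632 + 0.03103 + 0 = 2.72381
Σ x·lx·mx = 5.06465; T = 5.06465/2.72381 = 1.8594…
r ≈ ln(R0)/T = ln(2.72381)/1.8594… = 0.538901… → 0.5389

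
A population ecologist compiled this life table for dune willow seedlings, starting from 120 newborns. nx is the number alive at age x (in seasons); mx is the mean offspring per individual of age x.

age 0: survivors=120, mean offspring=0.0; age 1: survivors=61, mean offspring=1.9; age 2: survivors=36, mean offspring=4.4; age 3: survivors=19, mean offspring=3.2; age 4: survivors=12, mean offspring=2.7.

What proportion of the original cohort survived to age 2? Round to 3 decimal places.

0.300

l_2 = n_2/n_0 = 36/120 = 0.3 → 0.300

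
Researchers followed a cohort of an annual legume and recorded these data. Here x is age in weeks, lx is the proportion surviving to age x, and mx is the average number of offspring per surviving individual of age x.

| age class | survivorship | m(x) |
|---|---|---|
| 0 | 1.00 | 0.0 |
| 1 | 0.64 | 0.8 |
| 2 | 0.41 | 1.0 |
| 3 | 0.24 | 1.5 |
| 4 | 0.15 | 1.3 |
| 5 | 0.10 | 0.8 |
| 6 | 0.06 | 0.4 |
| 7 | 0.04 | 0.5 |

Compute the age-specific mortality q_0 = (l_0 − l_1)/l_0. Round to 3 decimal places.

0.360

q_0 = (l_0 − l_1) / l_0 = (1 − 0.64) / 1
     = 0.36 / 1 = 0.36 → 0.360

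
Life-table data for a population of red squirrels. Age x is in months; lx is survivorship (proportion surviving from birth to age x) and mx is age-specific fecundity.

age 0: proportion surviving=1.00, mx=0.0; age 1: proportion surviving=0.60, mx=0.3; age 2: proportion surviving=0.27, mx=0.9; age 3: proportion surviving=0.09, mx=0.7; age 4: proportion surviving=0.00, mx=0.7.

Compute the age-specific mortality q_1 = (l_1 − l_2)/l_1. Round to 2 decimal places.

0.55

q_1 = (l_1 − l_2) / l_1 = (0.6 − 0.27) / 0.6
     = 0.33 / 0.6 = 0.55 → 0.55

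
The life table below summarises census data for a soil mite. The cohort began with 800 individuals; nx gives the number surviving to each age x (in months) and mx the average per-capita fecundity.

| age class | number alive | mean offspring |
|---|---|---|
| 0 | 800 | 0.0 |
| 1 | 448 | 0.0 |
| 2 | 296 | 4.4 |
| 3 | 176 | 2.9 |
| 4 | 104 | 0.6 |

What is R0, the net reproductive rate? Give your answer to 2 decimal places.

lx = nx/n0 = nx/800: 1, 0.56, 0.37, 0.22, 0.13
lx·mx by age: 0, 0, 1.628, 0.638, 0.078
R0 = Σ lx·mx = 2.344 → 2.34

2.34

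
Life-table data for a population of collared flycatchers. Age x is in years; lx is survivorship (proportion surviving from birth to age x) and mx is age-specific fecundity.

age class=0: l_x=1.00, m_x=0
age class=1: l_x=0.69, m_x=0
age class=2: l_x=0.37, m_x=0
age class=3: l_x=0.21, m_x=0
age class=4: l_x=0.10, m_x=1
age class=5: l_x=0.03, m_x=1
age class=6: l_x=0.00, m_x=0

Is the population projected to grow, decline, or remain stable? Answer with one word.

declining

R0 = Σ lx·mx = 0 + 0 + 0 + 0 + 0.1 + 0.03 + 0 = 0.13
R0 < 1, so the population is declining.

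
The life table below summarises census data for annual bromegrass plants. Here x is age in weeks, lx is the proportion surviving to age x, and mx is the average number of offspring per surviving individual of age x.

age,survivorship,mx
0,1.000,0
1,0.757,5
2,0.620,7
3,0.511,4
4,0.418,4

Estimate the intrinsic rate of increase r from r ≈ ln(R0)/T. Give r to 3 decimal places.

R0 = Σ lx·mx = 0 + 3.785 + 4.34 + 2.044 + 1.672 = 11.841
Σ x·lx·mx = 25.285; T = 25.285/11.841 = 2.13538…
r ≈ ln(R0)/T = ln(11.841)/2.13538… = 1.15744… → 1.157

1.157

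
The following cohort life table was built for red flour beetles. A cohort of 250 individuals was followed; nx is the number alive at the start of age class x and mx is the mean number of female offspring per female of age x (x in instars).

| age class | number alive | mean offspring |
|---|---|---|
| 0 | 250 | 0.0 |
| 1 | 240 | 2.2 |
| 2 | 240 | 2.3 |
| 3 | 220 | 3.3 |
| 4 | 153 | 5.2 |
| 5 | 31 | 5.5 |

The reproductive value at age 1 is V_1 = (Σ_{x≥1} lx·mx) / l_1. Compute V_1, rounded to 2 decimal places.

11.55

lx = nx/n0 = nx/250: 1, 0.96, 0.96, 0.88, 0.612, 0.124
lx·mx for x ≥ 1: 2.112, 2.208, 2.904, 3.1824, 0.682 → sum = 11.0884
V_1 = 11.0884 / l_1 = 11.0884 / 0.96 = 11.550417… → 11.55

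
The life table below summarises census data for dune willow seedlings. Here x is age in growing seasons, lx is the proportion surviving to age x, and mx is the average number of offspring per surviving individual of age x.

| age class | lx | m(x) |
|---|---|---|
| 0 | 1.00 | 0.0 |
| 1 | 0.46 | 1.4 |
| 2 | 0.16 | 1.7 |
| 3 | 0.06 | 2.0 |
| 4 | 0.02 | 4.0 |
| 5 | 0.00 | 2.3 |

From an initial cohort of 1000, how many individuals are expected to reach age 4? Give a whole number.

20

Expected survivors = N0 · l_4 = 1000 × 0.02 = 20 → 20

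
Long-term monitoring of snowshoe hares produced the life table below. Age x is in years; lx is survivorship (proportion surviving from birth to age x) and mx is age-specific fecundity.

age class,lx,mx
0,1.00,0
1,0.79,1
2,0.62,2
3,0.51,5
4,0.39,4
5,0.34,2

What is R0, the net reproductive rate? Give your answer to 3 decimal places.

6.820

lx·mx by age: 0, 0.79, 1.24, 2.55, 1.56, 0.68
R0 = Σ lx·mx = 6.82 → 6.820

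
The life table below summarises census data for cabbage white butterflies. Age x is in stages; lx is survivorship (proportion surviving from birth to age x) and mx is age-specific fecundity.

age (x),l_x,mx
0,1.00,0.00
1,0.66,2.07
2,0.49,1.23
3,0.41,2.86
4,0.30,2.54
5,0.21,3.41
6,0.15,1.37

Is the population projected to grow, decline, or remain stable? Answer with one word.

growing

R0 = Σ lx·mx = 0 + 1.3662 + 0.6027 + 1.1726 + 0.762 + 0.7161 + 0.2055 = 4.8251
R0 > 1, so the population is growing.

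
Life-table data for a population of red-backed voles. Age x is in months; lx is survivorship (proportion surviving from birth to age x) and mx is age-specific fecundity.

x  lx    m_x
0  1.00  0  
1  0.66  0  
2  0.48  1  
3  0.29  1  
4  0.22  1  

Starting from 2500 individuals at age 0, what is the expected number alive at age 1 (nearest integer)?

1650

Expected survivors = N0 · l_1 = 2500 × 0.66 = 1650 → 1650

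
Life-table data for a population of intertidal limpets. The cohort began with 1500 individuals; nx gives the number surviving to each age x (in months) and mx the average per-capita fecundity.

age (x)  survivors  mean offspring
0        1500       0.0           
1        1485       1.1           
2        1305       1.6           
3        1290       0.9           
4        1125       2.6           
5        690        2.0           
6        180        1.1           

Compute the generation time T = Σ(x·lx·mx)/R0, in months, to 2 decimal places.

3.10

lx = nx/n0 = nx/1500: 1, 0.99, 0.87, 0.86, 0.75, 0.46, 0.12
lx·mx: 0, 1.089, 1.392, 0.774, 1.95, 0.92, 0.132 → R0 = 6.257
x·lx·mx: 0, 1.089, 2.784, 2.322, 7.8, 4.6, 0.792 → Σ = 19.387
T = 19.387 / 6.257 = 3.09845… → 3.10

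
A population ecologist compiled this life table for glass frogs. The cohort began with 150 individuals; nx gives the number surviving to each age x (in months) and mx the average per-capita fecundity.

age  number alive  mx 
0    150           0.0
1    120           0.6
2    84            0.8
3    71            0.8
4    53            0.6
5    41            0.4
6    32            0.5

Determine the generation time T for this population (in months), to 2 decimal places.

lx = nx/n0 = nx/150: 1, 0.8, 0.56, 0.47333…, 0.35333…, 0.27333…, 0.21333…
lx·mx: 0, 0.48, 0.448, 0.378667…, 0.212…, 0.109333…, 0.106667… → R0 = 1.734667…
x·lx·mx: 0, 0.48, 0.896, 1.136…, 0.848…, 0.546667…, 0.64… → Σ = 4.546667…
T = 4.546667… / 1.734667… = 2.621061… → 2.62

2.62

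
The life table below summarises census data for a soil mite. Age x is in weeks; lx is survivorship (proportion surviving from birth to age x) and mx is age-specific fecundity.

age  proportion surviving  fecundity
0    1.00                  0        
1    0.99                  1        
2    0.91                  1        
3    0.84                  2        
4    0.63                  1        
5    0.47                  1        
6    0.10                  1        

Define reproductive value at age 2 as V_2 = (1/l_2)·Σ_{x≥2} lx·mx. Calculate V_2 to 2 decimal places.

lx·mx for x ≥ 2: 0.91, 1.68, 0.63, 0.47, 0.1 → sum = 3.79
V_2 = 3.79 / l_2 = 3.79 / 0.91 = 4.164835… → 4.16

4.16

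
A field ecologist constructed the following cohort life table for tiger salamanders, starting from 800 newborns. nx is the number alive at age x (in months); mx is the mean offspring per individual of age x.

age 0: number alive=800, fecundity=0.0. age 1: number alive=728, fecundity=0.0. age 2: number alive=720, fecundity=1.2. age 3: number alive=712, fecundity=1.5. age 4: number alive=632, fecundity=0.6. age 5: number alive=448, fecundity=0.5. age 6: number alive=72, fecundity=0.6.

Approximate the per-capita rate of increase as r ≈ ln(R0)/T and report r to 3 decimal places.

lx = nx/n0 = nx/800: 1, 0.91, 0.9, 0.89, 0.79, 0.56, 0.09
R0 = Σ lx·mx = 0 + 0 + 1.08 + 1.335 + 0.474 + 0.28 + 0.054 = 3.223
Σ x·lx·mx = 9.785; T = 9.785/3.223 = 3.03599…
r ≈ ln(R0)/T = ln(3.223)/3.03599… = 0.38548… → 0.385

0.385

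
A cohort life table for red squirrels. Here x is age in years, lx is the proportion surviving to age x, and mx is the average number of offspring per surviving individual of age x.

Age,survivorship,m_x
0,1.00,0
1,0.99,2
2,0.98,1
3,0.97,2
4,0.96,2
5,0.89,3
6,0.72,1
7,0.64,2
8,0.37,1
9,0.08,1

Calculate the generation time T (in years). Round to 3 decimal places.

lx·mx: 0, 1.98, 0.98, 1.94, 1.92, 2.67, 0.72, 1.28, 0.37, 0.08 → R0 = 11.94
x·lx·mx: 0, 1.98, 1.96, 5.82, 7.68, 13.35, 4.32, 8.96, 2.96, 0.72 → Σ = 47.75
T = 47.75 / 11.94 = 3.999162… → 3.999

3.999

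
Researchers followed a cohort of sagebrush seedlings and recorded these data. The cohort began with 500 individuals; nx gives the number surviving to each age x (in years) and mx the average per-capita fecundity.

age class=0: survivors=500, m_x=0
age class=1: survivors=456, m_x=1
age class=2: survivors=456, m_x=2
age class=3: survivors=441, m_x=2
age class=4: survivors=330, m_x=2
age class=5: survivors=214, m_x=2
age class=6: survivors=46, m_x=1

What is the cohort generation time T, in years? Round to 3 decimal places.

lx = nx/n0 = nx/500: 1, 0.912, 0.912, 0.882, 0.66, 0.428, 0.092
lx·mx: 0, 0.912, 1.824, 1.764, 1.32, 0.856, 0.092 → R0 = 6.768
x·lx·mx: 0, 0.912, 3.648, 5.292, 5.28, 4.28, 0.552 → Σ = 19.964
T = 19.964 / 6.768 = 2.949764… → 2.950

2.950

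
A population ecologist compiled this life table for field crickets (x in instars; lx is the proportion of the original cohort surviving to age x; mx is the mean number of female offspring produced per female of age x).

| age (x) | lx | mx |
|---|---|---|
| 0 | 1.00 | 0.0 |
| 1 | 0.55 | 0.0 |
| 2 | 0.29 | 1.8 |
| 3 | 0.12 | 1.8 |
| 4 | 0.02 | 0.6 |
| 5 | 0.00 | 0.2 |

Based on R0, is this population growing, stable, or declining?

R0 = Σ lx·mx = 0 + 0 + 0.522 + 0.216 + 0.012 + 0 = 0.75
R0 < 1, so the population is declining.

declining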